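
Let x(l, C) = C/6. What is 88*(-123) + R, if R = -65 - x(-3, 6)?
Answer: -10890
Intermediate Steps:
x(l, C) = C/6 (x(l, C) = C*(⅙) = C/6)
R = -66 (R = -65 - 6/6 = -65 - 1*1 = -65 - 1 = -66)
88*(-123) + R = 88*(-123) - 66 = -10824 - 66 = -10890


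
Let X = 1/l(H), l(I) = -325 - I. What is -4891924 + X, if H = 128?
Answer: -2216041573/453 ≈ -4.8919e+6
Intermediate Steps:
X = -1/453 (X = 1/(-325 - 1*128) = 1/(-325 - 128) = 1/(-453) = -1/453 ≈ -0.0022075)
-4891924 + X = -4891924 - 1/453 = -2216041573/453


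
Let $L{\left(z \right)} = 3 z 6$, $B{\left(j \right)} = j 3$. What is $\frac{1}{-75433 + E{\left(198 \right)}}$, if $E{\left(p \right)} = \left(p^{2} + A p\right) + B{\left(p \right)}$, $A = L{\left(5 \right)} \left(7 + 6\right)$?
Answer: $\frac{1}{196025} \approx 5.1014 \cdot 10^{-6}$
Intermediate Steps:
$B{\left(j \right)} = 3 j$
$L{\left(z \right)} = 18 z$
$A = 1170$ ($A = 18 \cdot 5 \left(7 + 6\right) = 90 \cdot 13 = 1170$)
$E{\left(p \right)} = p^{2} + 1173 p$ ($E{\left(p \right)} = \left(p^{2} + 1170 p\right) + 3 p = p^{2} + 1173 p$)
$\frac{1}{-75433 + E{\left(198 \right)}} = \frac{1}{-75433 + 198 \left(1173 + 198\right)} = \frac{1}{-75433 + 198 \cdot 1371} = \frac{1}{-75433 + 271458} = \frac{1}{196025}$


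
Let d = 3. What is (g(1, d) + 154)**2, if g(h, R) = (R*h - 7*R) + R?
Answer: 19321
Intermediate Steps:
g(h, R) = -6*R + R*h (g(h, R) = (-7*R + R*h) + R = -6*R + R*h)
(g(1, d) + 154)**2 = (3*(-6 + 1) + 154)**2 = (3*(-5) + 154)**2 = (-15 + 154)**2 = 139**2 = 19321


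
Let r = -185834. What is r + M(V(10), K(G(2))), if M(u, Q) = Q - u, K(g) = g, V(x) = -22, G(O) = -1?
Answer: -185813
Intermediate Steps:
r + M(V(10), K(G(2))) = -185834 + (-1 - 1*(-22)) = -185834 + (-1 + 22) = -185834 + 21 = -185813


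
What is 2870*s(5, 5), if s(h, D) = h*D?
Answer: 71750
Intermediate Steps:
s(h, D) = D*h
2870*s(5, 5) = 2870*(5*5) = 2870*25 = 71750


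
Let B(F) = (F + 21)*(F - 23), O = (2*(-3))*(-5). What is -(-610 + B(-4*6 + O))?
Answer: 1069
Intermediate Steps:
O = 30 (O = -6*(-5) = 30)
B(F) = (-23 + F)*(21 + F) (B(F) = (21 + F)*(-23 + F) = (-23 + F)*(21 + F))
-(-610 + B(-4*6 + O)) = -(-610 + (-483 + (-4*6 + 30)**2 - 2*(-4*6 + 30))) = -(-610 + (-483 + (-24 + 30)**2 - 2*(-24 + 30))) = -(-610 + (-483 + 6**2 - 2*6)) = -(-610 + (-483 + 36 - 12)) = -(-610 - 459) = -1*(-1069) = 1069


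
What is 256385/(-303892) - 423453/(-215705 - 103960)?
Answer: 15575556017/32381212060 ≈ 0.48101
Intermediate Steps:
256385/(-303892) - 423453/(-215705 - 103960) = 256385*(-1/303892) - 423453/(-319665) = -256385/303892 - 423453*(-1/319665) = -256385/303892 + 141151/106555 = 15575556017/32381212060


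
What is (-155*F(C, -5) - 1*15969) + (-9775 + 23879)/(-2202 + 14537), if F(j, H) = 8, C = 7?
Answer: -212258911/12335 ≈ -17208.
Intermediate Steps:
(-155*F(C, -5) - 1*15969) + (-9775 + 23879)/(-2202 + 14537) = (-155*8 - 1*15969) + (-9775 + 23879)/(-2202 + 14537) = (-1240 - 15969) + 14104/12335 = -17209 + 14104*(1/12335) = -17209 + 14104/12335 = -212258911/12335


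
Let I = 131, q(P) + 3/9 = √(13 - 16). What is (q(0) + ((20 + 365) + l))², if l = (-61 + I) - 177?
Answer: 693862/9 + 1666*I*√3/3 ≈ 77096.0 + 961.87*I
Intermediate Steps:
q(P) = -⅓ + I*√3 (q(P) = -⅓ + √(13 - 16) = -⅓ + √(-3) = -⅓ + I*√3)
l = -107 (l = (-61 + 131) - 177 = 70 - 177 = -107)
(q(0) + ((20 + 365) + l))² = ((-⅓ + I*√3) + ((20 + 365) - 107))² = ((-⅓ + I*√3) + (385 - 107))² = ((-⅓ + I*√3) + 278)² = (833/3 + I*√3)²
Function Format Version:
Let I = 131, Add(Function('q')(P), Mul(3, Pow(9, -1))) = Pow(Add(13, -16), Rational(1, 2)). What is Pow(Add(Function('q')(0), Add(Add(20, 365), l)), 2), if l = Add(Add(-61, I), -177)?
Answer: Add(Rational(693862, 9), Mul(Rational(1666, 3), I, Pow(3, Rational(1, 2)))) ≈ Add(77096., Mul(961.87, I))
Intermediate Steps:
Function('q')(P) = Add(Rational(-1, 3), Mul(I, Pow(3, Rational(1, 2)))) (Function('q')(P) = Add(Rational(-1, 3), Pow(Add(13, -16), Rational(1, 2))) = Add(Rational(-1, 3), Pow(-3, Rational(1, 2))) = Add(Rational(-1, 3), Mul(I, Pow(3, Rational(1, 2)))))
l = -107 (l = Add(Add(-61, 131), -177) = Add(70, -177) = -107)
Pow(Add(Function('q')(0), Add(Add(20, 365), l)), 2) = Pow(Add(Add(Rational(-1, 3), Mul(I, Pow(3, Rational(1, 2)))), Add(Add(20, 365), -107)), 2) = Pow(Add(Add(Rational(-1, 3), Mul(I, Pow(3, Rational(1, 2)))), Add(385, -107)), 2) = Pow(Add(Add(Rational(-1, 3), Mul(I, Pow(3, Rational(1, 2)))), 278), 2) = Pow(Add(Rational(833, 3), Mul(I, Pow(3, Rational(1, 2)))), 2)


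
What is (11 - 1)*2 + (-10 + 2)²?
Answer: 84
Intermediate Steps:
(11 - 1)*2 + (-10 + 2)² = 10*2 + (-8)² = 20 + 64 = 84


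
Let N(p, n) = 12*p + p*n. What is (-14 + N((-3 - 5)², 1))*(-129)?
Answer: -105522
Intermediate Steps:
N(p, n) = 12*p + n*p
(-14 + N((-3 - 5)², 1))*(-129) = (-14 + (-3 - 5)²*(12 + 1))*(-129) = (-14 + (-8)²*13)*(-129) = (-14 + 64*13)*(-129) = (-14 + 832)*(-129) = 818*(-129) = -105522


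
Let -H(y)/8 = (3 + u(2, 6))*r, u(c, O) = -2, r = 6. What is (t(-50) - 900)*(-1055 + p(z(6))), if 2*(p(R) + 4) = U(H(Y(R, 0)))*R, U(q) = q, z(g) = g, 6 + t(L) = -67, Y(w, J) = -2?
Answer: 1170519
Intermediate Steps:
t(L) = -73 (t(L) = -6 - 67 = -73)
H(y) = -48 (H(y) = -8*(3 - 2)*6 = -8*6 = -48)
p(R) = -4 - 24*R (p(R) = -4 + (-48*R)/2 = -4 - 24*R)
(t(-50) - 900)*(-1055 + p(z(6))) = (-73 - 900)*(-1055 + (-4 - 24*6)) = -973*(-1055 + (-4 - 144)) = -973*(-1055 - 148) = -973*(-1203) = 1170519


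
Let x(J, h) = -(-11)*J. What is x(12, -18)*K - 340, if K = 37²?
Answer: 180368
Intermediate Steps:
x(J, h) = 11*J
K = 1369
x(12, -18)*K - 340 = (11*12)*1369 - 340 = 132*1369 - 340 = 180708 - 340 = 180368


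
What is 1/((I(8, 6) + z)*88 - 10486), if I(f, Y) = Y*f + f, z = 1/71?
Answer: -71/394530 ≈ -0.00017996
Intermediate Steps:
z = 1/71 ≈ 0.014085
I(f, Y) = f + Y*f
1/((I(8, 6) + z)*88 - 10486) = 1/((8*(1 + 6) + 1/71)*88 - 10486) = 1/((8*7 + 1/71)*88 - 10486) = 1/((56 + 1/71)*88 - 10486) = 1/((3977/71)*88 - 10486) = 1/(349976/71 - 10486) = 1/(-394530/71) = -71/394530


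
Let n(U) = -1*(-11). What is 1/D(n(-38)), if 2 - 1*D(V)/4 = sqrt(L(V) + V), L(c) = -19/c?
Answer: -11/116 - sqrt(1122)/232 ≈ -0.23921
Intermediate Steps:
n(U) = 11
D(V) = 8 - 4*sqrt(V - 19/V) (D(V) = 8 - 4*sqrt(-19/V + V) = 8 - 4*sqrt(V - 19/V))
1/D(n(-38)) = 1/(8 - 4*sqrt(11 - 19/11)) = 1/(8 - 4*sqrt(1122)/11)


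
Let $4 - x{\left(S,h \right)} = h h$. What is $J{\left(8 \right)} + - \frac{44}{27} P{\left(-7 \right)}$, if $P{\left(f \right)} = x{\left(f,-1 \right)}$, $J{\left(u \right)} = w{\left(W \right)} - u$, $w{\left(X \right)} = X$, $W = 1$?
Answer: $- \frac{107}{9} \approx -11.889$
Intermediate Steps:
$x{\left(S,h \right)} = 4 - h^{2}$ ($x{\left(S,h \right)} = 4 - h h = 4 - h^{2}$)
$J{\left(u \right)} = 1 - u$
$P{\left(f \right)} = 3$ ($P{\left(f \right)} = 4 - \left(-1\right)^{2} = 4 - 1 = 3$)
$J{\left(8 \right)} + - \frac{44}{27} P{\left(-7 \right)} = \left(1 - 8\right) + - \frac{44}{27} \cdot 3 = \left(1 - 8\right) + \left(-44\right) \frac{1}{27} \cdot 3 = -7 - \frac{44}{9} = - \frac{107}{9}$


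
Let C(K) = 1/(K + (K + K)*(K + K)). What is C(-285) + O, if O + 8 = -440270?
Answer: -142920842969/324615 ≈ -4.4028e+5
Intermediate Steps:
O = -440278 (O = -8 - 440270 = -440278)
C(K) = 1/(K + 4*K**2) (C(K) = 1/(K + (2*K)*(2*K)) = 1/(K + 4*K**2))
C(-285) + O = 1/((-285)*(1 + 4*(-285))) - 440278 = -1/(285*(1 - 1140)) - 440278 = -1/285/(-1139) - 440278 = -1/285*(-1/1139) - 440278 = 1/324615 - 440278 = -142920842969/324615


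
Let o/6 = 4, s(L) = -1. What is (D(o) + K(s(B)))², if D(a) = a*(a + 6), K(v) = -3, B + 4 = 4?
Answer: 514089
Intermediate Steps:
B = 0 (B = -4 + 4 = 0)
o = 24 (o = 6*4 = 24)
D(a) = a*(6 + a)
(D(o) + K(s(B)))² = (24*(6 + 24) - 3)² = (24*30 - 3)² = (720 - 3)² = 717² = 514089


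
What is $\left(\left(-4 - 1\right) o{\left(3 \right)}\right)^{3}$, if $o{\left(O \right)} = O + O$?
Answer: $-27000$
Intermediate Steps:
$o{\left(O \right)} = 2 O$
$\left(\left(-4 - 1\right) o{\left(3 \right)}\right)^{3} = \left(\left(-4 - 1\right) 2 \cdot 3\right)^{3} = \left(\left(-5\right) 6\right)^{3} = \left(-30\right)^{3} = -27000$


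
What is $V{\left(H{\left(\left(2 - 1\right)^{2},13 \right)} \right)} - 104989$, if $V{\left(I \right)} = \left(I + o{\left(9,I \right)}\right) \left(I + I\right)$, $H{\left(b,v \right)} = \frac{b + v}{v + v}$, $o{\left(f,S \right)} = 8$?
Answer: $- \frac{17741587}{169} \approx -1.0498 \cdot 10^{5}$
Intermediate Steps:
$H{\left(b,v \right)} = \frac{b + v}{2 v}$
$V{\left(I \right)} = 2 I \left(8 + I\right)$ ($V{\left(I \right)} = \left(I + 8\right) \left(I + I\right) = \left(8 + I\right) 2 I = 2 I \left(8 + I\right)$)
$V{\left(H{\left(\left(2 - 1\right)^{2},13 \right)} \right)} - 104989 = 2 \frac{\left(2 - 1\right)^{2} + 13}{2 \cdot 13} \left(8 + \frac{\left(2 - 1\right)^{2} + 13}{2 \cdot 13}\right) - 104989 = 2 \cdot \frac{1}{2} \cdot \frac{1}{13} \left(1^{2} + 13\right) \left(8 + \frac{1}{2} \cdot \frac{1}{13} \left(1^{2} + 13\right)\right) - 104989 = 2 \cdot \frac{1}{2} \cdot \frac{1}{13} \left(1 + 13\right) \left(8 + \frac{1}{2} \cdot \frac{1}{13} \left(1 + 13\right)\right) - 104989 = 2 \cdot \frac{1}{2} \cdot \frac{1}{13} \cdot 14 \left(8 + \frac{1}{2} \cdot \frac{1}{13} \cdot 14\right) - 104989 = 2 \cdot \frac{7}{13} \left(8 + \frac{7}{13}\right) - 104989 = 2 \cdot \frac{7}{13} \cdot \frac{111}{13} - 104989 = \frac{1554}{169} - 104989 = - \frac{17741587}{169}$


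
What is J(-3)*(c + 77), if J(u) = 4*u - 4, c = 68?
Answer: -2320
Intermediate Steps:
J(u) = -4 + 4*u
J(-3)*(c + 77) = (-4 + 4*(-3))*(68 + 77) = (-4 - 12)*145 = -16*145 = -2320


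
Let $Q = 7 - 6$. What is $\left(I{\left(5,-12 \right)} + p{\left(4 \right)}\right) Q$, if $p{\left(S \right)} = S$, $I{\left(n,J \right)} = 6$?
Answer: $10$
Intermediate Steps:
$Q = 1$ ($Q = 7 - 6 = 1$)
$\left(I{\left(5,-12 \right)} + p{\left(4 \right)}\right) Q = \left(6 + 4\right) 1 = 10 \cdot 1 = 10$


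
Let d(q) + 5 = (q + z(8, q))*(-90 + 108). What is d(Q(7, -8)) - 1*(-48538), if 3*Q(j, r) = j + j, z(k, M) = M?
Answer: 48701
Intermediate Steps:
Q(j, r) = 2*j/3 (Q(j, r) = (j + j)/3 = (2*j)/3 = 2*j/3)
d(q) = -5 + 36*q (d(q) = -5 + (q + q)*(-90 + 108) = -5 + (2*q)*18 = -5 + 36*q)
d(Q(7, -8)) - 1*(-48538) = (-5 + 36*((⅔)*7)) - 1*(-48538) = (-5 + 36*(14/3)) + 48538 = (-5 + 168) + 48538 = 163 + 48538 = 48701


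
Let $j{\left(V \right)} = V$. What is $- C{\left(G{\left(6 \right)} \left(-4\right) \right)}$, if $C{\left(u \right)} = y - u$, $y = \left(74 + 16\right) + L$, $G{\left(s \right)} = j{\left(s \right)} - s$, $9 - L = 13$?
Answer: $-86$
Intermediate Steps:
$L = -4$ ($L = 9 - 13 = -4$)
$G{\left(s \right)} = 0$ ($G{\left(s \right)} = s - s = 0$)
$y = 86$ ($y = \left(74 + 16\right) - 4 = 90 - 4 = 86$)
$C{\left(u \right)} = 86 - u$
$- C{\left(G{\left(6 \right)} \left(-4\right) \right)} = - (86 - 0 \left(-4\right)) = - (86 - 0) = - (86 + 0) = \left(-1\right) 86 = -86$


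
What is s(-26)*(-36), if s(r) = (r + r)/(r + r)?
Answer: -36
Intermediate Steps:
s(r) = 1 (s(r) = (2*r)/((2*r)) = (2*r)*(1/(2*r)) = 1)
s(-26)*(-36) = 1*(-36) = -36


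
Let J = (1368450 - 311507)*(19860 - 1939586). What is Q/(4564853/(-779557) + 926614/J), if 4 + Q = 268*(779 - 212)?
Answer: -30043818035667702402644/1157784303106728769 ≈ -25949.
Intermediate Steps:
Q = 151952 (Q = -4 + 268*(779 - 212) = -4 + 268*567 = -4 + 151956 = 151952)
J = -2029040957618 (J = 1056943*(-1919726) = -2029040957618)
Q/(4564853/(-779557) + 926614/J) = 151952/(4564853/(-779557) + 926614/(-2029040957618)) = 151952/(4564853*(-1/779557) + 926614*(-1/2029040957618)) = 151952/(-4564853/779557 - 463307/1014520478809) = 151952/(-4631137212426915076/790876540898907613) = 151952*(-790876540898907613/4631137212426915076) = -30043818035667702402644/1157784303106728769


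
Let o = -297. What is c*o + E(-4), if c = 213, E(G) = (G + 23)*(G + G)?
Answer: -63413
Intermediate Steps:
E(G) = 2*G*(23 + G) (E(G) = (23 + G)*(2*G) = 2*G*(23 + G))
c*o + E(-4) = 213*(-297) + 2*(-4)*(23 - 4) = -63261 + 2*(-4)*19 = -63261 - 152 = -63413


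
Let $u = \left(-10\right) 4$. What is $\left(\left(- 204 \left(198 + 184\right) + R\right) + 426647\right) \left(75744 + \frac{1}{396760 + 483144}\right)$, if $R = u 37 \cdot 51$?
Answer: $\frac{18210682201730903}{879904} \approx 2.0696 \cdot 10^{10}$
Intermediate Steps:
$u = -40$
$R = -75480$ ($R = \left(-40\right) 37 \cdot 51 = \left(-1480\right) 51 = -75480$)
$\left(\left(- 204 \left(198 + 184\right) + R\right) + 426647\right) \left(75744 + \frac{1}{396760 + 483144}\right) = \left(\left(- 204 \left(198 + 184\right) - 75480\right) + 426647\right) \left(75744 + \frac{1}{396760 + 483144}\right) = \left(\left(\left(-204\right) 382 - 75480\right) + 426647\right) \left(75744 + \frac{1}{879904}\right) = \left(\left(-77928 - 75480\right) + 426647\right) \left(75744 + \frac{1}{879904}\right) = \left(-153408 + 426647\right) \frac{66647448577}{879904} = 273239 \cdot \frac{66647448577}{879904} = \frac{18210682201730903}{879904}$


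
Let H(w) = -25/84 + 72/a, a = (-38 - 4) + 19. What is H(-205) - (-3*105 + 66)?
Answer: 474445/1932 ≈ 245.57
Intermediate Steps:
a = -23 (a = -42 + 19 = -23)
H(w) = -6623/1932 (H(w) = -25/84 + 72/(-23) = -25*1/84 + 72*(-1/23) = -25/84 - 72/23 = -6623/1932)
H(-205) - (-3*105 + 66) = -6623/1932 - (-3*105 + 66) = -6623/1932 - (-315 + 66) = -6623/1932 - 1*(-249) = -6623/1932 + 249 = 474445/1932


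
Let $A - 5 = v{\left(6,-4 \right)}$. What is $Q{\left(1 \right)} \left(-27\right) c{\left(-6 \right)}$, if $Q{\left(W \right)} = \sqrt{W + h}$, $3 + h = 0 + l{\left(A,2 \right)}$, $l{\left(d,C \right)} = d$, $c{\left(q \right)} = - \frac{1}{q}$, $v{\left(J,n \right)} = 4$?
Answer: $- \frac{9 \sqrt{7}}{2} \approx -11.906$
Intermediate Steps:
$A = 9$ ($A = 5 + 4 = 9$)
$h = 6$ ($h = -3 + \left(0 + 9\right) = -3 + 9 = 6$)
$Q{\left(W \right)} = \sqrt{6 + W}$ ($Q{\left(W \right)} = \sqrt{W + 6} = \sqrt{6 + W}$)
$Q{\left(1 \right)} \left(-27\right) c{\left(-6 \right)} = \sqrt{6 + 1} \left(-27\right) \left(- \frac{1}{-6}\right) = \sqrt{7} \left(-27\right) \left(\left(-1\right) \left(- \frac{1}{6}\right)\right) = - 27 \sqrt{7} \cdot \frac{1}{6} = - \frac{9 \sqrt{7}}{2}$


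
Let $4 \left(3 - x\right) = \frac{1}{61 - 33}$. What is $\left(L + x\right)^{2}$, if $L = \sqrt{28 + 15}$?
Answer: $\frac{651617}{12544} + \frac{335 \sqrt{43}}{56} \approx 91.174$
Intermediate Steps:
$L = \sqrt{43} \approx 6.5574$
$x = \frac{335}{112}$ ($x = 3 - \frac{1}{4 \left(61 - 33\right)} = 3 - \frac{1}{4 \cdot 28} = 3 - \frac{1}{112} = \frac{335}{112} \approx 2.9911$)
$\left(L + x\right)^{2} = \left(\sqrt{43} + \frac{335}{112}\right)^{2} = \left(\frac{335}{112} + \sqrt{43}\right)^{2}$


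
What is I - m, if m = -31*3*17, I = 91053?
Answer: 92634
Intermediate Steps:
m = -1581 (m = -93*17 = -1581)
I - m = 91053 - 1*(-1581) = 91053 + 1581 = 92634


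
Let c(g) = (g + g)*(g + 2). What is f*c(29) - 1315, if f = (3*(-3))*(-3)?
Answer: 47231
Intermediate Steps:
c(g) = 2*g*(2 + g) (c(g) = (2*g)*(2 + g) = 2*g*(2 + g))
f = 27 (f = -9*(-3) = 27)
f*c(29) - 1315 = 27*(2*29*(2 + 29)) - 1315 = 27*(2*29*31) - 1315 = 27*1798 - 1315 = 48546 - 1315 = 47231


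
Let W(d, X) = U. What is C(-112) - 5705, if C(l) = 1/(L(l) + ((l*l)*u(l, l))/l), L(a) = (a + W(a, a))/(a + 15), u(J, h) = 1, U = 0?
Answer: -61340257/10752 ≈ -5705.0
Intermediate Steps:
W(d, X) = 0
L(a) = a/(15 + a) (L(a) = (a + 0)/(a + 15) = a/(15 + a))
C(l) = 1/(l + l/(15 + l)) (C(l) = 1/(l/(15 + l) + ((l*l)*1)/l) = 1/(l/(15 + l) + (l²*1)/l) = 1/(l/(15 + l) + l²/l) = 1/(l/(15 + l) + l) = 1/(l + l/(15 + l)))
C(-112) - 5705 = (15 - 112)/((-112)*(16 - 112)) - 5705 = -1/112*(-97)/(-96) - 5705 = -1/112*(-1/96)*(-97) - 5705 = -97/10752 - 5705 = -61340257/10752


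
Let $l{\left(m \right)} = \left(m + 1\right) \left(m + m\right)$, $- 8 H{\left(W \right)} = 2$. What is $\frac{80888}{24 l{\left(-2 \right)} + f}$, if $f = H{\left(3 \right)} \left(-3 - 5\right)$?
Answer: $\frac{40444}{49} \approx 825.39$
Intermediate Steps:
$H{\left(W \right)} = - \frac{1}{4}$ ($H{\left(W \right)} = \left(- \frac{1}{8}\right) 2 = - \frac{1}{4}$)
$f = 2$ ($f = - \frac{-3 - 5}{4} = \left(- \frac{1}{4}\right) \left(-8\right) = 2$)
$l{\left(m \right)} = 2 m \left(1 + m\right)$ ($l{\left(m \right)} = \left(1 + m\right) 2 m = 2 m \left(1 + m\right)$)
$\frac{80888}{24 l{\left(-2 \right)} + f} = \frac{80888}{24 \cdot 2 \left(-2\right) \left(1 - 2\right) + 2} = \frac{80888}{24 \cdot 2 \left(-2\right) \left(-1\right) + 2} = \frac{80888}{24 \cdot 4 + 2} = \frac{80888}{96 + 2} = \frac{80888}{98} = 80888 \cdot \frac{1}{98} = \frac{40444}{49}$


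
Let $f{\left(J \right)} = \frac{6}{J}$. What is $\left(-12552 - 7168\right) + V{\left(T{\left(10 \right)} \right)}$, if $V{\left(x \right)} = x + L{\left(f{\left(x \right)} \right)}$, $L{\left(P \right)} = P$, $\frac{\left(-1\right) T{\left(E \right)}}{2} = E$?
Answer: $- \frac{197403}{10} \approx -19740.0$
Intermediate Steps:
$T{\left(E \right)} = - 2 E$
$V{\left(x \right)} = x + \frac{6}{x}$
$\left(-12552 - 7168\right) + V{\left(T{\left(10 \right)} \right)} = \left(-12552 - 7168\right) + \left(\left(-2\right) 10 + \frac{6}{\left(-2\right) 10}\right) = \left(-12552 - 7168\right) - \left(20 - \frac{6}{-20}\right) = -19720 + \left(-20 + 6 \left(- \frac{1}{20}\right)\right) = -19720 - \frac{203}{10} = - \frac{197403}{10}$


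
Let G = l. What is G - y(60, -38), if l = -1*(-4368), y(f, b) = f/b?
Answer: 83022/19 ≈ 4369.6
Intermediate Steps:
l = 4368
G = 4368
G - y(60, -38) = 4368 - 60/(-38) = 4368 - 60*(-1)/38 = 4368 - 1*(-30/19) = 4368 + 30/19 = 83022/19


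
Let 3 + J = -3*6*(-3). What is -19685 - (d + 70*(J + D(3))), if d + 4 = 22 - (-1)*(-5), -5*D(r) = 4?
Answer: -23212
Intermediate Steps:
D(r) = -⅘ (D(r) = -⅕*4 = -⅘)
J = 51 (J = -3 - 3*6*(-3) = -3 - 18*(-3) = -3 + 54 = 51)
d = 13 (d = -4 + (22 - (-1)*(-5)) = -4 + (22 - 1*5) = -4 + (22 - 5) = -4 + 17 = 13)
-19685 - (d + 70*(J + D(3))) = -19685 - (13 + 70*(51 - ⅘)) = -19685 - (13 + 70*(251/5)) = -19685 - (13 + 3514) = -19685 - 1*3527 = -19685 - 3527 = -23212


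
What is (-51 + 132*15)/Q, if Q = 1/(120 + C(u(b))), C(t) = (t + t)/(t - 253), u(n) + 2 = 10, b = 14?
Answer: 56681736/245 ≈ 2.3135e+5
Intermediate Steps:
u(n) = 8 (u(n) = -2 + 10 = 8)
C(t) = 2*t/(-253 + t) (C(t) = (2*t)/(-253 + t) = 2*t/(-253 + t))
Q = 245/29384 (Q = 1/(120 + 2*8/(-253 + 8)) = 1/(120 + 2*8/(-245)) = 1/(120 + 2*8*(-1/245)) = 1/(120 - 16/245) = 1/(29384/245) = 245/29384 ≈ 0.0083379)
(-51 + 132*15)/Q = (-51 + 132*15)/(245/29384) = (-51 + 1980)*(29384/245) = 1929*(29384/245) = 56681736/245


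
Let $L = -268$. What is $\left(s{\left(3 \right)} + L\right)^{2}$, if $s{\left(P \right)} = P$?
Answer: $70225$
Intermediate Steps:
$\left(s{\left(3 \right)} + L\right)^{2} = \left(3 - 268\right)^{2} = \left(-265\right)^{2} = 70225$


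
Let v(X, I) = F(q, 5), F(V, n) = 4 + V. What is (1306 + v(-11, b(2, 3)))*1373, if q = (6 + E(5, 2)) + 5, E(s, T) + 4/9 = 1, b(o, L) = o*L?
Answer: 16330462/9 ≈ 1.8145e+6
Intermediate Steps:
b(o, L) = L*o
E(s, T) = 5/9 (E(s, T) = -4/9 + 1 = 5/9)
q = 104/9 (q = (6 + 5/9) + 5 = 59/9 + 5 = 104/9 ≈ 11.556)
v(X, I) = 140/9 (v(X, I) = 4 + 104/9 = 140/9)
(1306 + v(-11, b(2, 3)))*1373 = (1306 + 140/9)*1373 = (11894/9)*1373 = 16330462/9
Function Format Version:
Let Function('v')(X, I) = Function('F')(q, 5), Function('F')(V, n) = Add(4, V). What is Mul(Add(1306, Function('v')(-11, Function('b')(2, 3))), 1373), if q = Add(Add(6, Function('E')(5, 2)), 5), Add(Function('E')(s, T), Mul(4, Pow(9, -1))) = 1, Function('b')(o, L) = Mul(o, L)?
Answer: Rational(16330462, 9) ≈ 1.8145e+6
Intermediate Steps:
Function('b')(o, L) = Mul(L, o)
Function('E')(s, T) = Rational(5, 9) (Function('E')(s, T) = Add(Rational(-4, 9), 1) = Rational(5, 9))
q = Rational(104, 9) (q = Add(Add(6, Rational(5, 9)), 5) = Add(Rational(59, 9), 5) = Rational(104, 9) ≈ 11.556)
Function('v')(X, I) = Rational(140, 9) (Function('v')(X, I) = Add(4, Rational(104, 9)) = Rational(140, 9))
Mul(Add(1306, Function('v')(-11, Function('b')(2, 3))), 1373) = Mul(Add(1306, Rational(140, 9)), 1373) = Mul(Rational(11894, 9), 1373) = Rational(16330462, 9)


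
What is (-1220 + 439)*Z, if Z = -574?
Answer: 448294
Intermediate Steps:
(-1220 + 439)*Z = (-1220 + 439)*(-574) = -781*(-574) = 448294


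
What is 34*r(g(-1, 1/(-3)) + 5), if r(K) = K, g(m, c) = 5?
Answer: 340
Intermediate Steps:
34*r(g(-1, 1/(-3)) + 5) = 34*(5 + 5) = 34*10 = 340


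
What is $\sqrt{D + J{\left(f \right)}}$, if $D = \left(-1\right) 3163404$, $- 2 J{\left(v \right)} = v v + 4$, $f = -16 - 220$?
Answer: $11 i \sqrt{26374} \approx 1786.4 i$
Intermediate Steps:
$f = -236$ ($f = -16 - 220 = -236$)
$J{\left(v \right)} = -2 - \frac{v^{2}}{2}$ ($J{\left(v \right)} = - \frac{v v + 4}{2} = - \frac{v^{2} + 4}{2} = - \frac{4 + v^{2}}{2} = -2 - \frac{v^{2}}{2}$)
$D = -3163404$
$\sqrt{D + J{\left(f \right)}} = \sqrt{-3163404 - \left(2 + \frac{\left(-236\right)^{2}}{2}\right)} = \sqrt{-3163404 - 27850} = \sqrt{-3191254} = 11 i \sqrt{26374}$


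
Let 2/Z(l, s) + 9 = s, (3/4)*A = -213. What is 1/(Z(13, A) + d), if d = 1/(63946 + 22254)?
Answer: -25256600/172107 ≈ -146.75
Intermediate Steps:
A = -284 (A = (4/3)*(-213) = -284)
Z(l, s) = 2/(-9 + s)
d = 1/86200 ≈ 1.1601e-5
1/(Z(13, A) + d) = 1/(2/(-9 - 284) + 1/86200) = 1/(2/(-293) + 1/86200) = 1/(2*(-1/293) + 1/86200) = 1/(-2/293 + 1/86200) = 1/(-172107/25256600) = -25256600/172107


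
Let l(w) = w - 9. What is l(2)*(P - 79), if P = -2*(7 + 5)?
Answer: 721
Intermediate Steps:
l(w) = -9 + w
P = -24 (P = -2*12 = -24)
l(2)*(P - 79) = (-9 + 2)*(-24 - 79) = -7*(-103) = 721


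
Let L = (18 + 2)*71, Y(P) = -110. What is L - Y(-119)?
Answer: 1530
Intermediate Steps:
L = 1420 (L = 20*71 = 1420)
L - Y(-119) = 1420 - 1*(-110) = 1420 + 110 = 1530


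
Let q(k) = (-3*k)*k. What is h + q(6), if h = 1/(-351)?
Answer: -37909/351 ≈ -108.00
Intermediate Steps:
q(k) = -3*k²
h = -1/351 ≈ -0.0028490
h + q(6) = -1/351 - 3*6² = -1/351 - 3*36 = -1/351 - 108 = -37909/351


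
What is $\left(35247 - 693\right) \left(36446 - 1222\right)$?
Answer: $1217130096$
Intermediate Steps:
$\left(35247 - 693\right) \left(36446 - 1222\right) = 34554 \cdot 35224 = 1217130096$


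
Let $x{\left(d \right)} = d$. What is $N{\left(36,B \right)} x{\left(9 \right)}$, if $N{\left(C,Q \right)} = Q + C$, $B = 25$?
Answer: $549$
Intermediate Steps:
$N{\left(C,Q \right)} = C + Q$
$N{\left(36,B \right)} x{\left(9 \right)} = \left(36 + 25\right) 9 = 61 \cdot 9 = 549$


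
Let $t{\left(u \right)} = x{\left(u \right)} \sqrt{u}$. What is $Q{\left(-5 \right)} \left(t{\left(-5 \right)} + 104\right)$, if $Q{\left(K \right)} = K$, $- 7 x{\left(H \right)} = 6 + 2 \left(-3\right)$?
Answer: $-520$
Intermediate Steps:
$x{\left(H \right)} = 0$ ($x{\left(H \right)} = - \frac{6 + 2 \left(-3\right)}{7} = - \frac{6 - 6}{7} = \left(- \frac{1}{7}\right) 0 = 0$)
$t{\left(u \right)} = 0$ ($t{\left(u \right)} = 0 \sqrt{u} = 0$)
$Q{\left(-5 \right)} \left(t{\left(-5 \right)} + 104\right) = - 5 \left(0 + 104\right) = \left(-5\right) 104 = -520$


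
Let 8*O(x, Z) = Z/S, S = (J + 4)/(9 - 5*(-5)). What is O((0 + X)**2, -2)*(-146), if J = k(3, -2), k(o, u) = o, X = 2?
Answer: 1241/7 ≈ 177.29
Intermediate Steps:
J = 3
S = 7/34 (S = (3 + 4)/(9 - 5*(-5)) = 7/(9 + 25) = 7/34 ≈ 0.20588)
O(x, Z) = 17*Z/28 (O(x, Z) = (Z/(7/34))/8 = (Z*(34/7))/8 = (34*Z/7)/8 = 17*Z/28)
O((0 + X)**2, -2)*(-146) = ((17/28)*(-2))*(-146) = -17/14*(-146) = 1241/7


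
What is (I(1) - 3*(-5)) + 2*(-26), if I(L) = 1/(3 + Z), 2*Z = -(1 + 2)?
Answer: -109/3 ≈ -36.333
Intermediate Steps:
Z = -3/2 (Z = (-(1 + 2))/2 = (-1*3)/2 = (½)*(-3) = -3/2 ≈ -1.5000)
I(L) = ⅔ (I(L) = 1/(3 - 3/2) = 1/(3/2) = ⅔)
(I(1) - 3*(-5)) + 2*(-26) = (⅔ - 3*(-5)) + 2*(-26) = (⅔ + 15) - 52 = 47/3 - 52 = -109/3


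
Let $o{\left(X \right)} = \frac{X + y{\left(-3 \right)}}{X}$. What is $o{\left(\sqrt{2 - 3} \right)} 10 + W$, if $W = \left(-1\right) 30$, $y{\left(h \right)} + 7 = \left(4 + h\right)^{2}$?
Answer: $-20 + 60 i \approx -20.0 + 60.0 i$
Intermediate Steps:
$y{\left(h \right)} = -7 + \left(4 + h\right)^{2}$
$W = -30$
$o{\left(X \right)} = \frac{-6 + X}{X}$ ($o{\left(X \right)} = \frac{X - \left(7 - \left(4 - 3\right)^{2}\right)}{X} = \frac{X - \left(7 - 1^{2}\right)}{X} = \frac{X + \left(-7 + 1\right)}{X} = \frac{X - 6}{X} = \frac{-6 + X}{X}$)
$o{\left(\sqrt{2 - 3} \right)} 10 + W = \frac{-6 + \sqrt{2 - 3}}{\sqrt{2 - 3}} \cdot 10 - 30 = \frac{-6 + \sqrt{-1}}{\sqrt{-1}} \cdot 10 - 30 = \frac{-6 + i}{i} 10 - 30 = - i \left(-6 + i\right) 10 - 30 = - 10 i \left(-6 + i\right) - 30 = -30 - 10 i \left(-6 + i\right)$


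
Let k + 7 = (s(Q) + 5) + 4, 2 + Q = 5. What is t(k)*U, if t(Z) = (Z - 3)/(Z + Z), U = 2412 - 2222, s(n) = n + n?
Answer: 475/8 ≈ 59.375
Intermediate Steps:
Q = 3 (Q = -2 + 5 = 3)
s(n) = 2*n
k = 8 (k = -7 + ((2*3 + 5) + 4) = -7 + ((6 + 5) + 4) = -7 + (11 + 4) = -7 + 15 = 8)
U = 190
t(Z) = (-3 + Z)/(2*Z) (t(Z) = (-3 + Z)/((2*Z)) = (-3 + Z)*(1/(2*Z)) = (-3 + Z)/(2*Z))
t(k)*U = ((1/2)*(-3 + 8)/8)*190 = ((1/2)*(1/8)*5)*190 = (5/16)*190 = 475/8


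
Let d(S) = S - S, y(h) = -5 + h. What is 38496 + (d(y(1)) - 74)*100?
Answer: 31096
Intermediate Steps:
d(S) = 0
38496 + (d(y(1)) - 74)*100 = 38496 + (0 - 74)*100 = 38496 - 74*100 = 38496 - 7400 = 31096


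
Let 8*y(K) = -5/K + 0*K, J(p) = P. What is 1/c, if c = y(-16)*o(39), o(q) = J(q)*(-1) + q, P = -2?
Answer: 128/205 ≈ 0.62439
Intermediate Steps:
J(p) = -2
y(K) = -5/(8*K) (y(K) = (-5/K + 0*K)/8 = (-5/K + 0)/8 = (-5/K)/8 = -5/(8*K))
o(q) = 2 + q (o(q) = -2*(-1) + q = 2 + q)
c = 205/128 (c = (-5/8/(-16))*(2 + 39) = -5/8*(-1/16)*41 = (5/128)*41 = 205/128 ≈ 1.6016)
1/c = 1/(205/128) = 128/205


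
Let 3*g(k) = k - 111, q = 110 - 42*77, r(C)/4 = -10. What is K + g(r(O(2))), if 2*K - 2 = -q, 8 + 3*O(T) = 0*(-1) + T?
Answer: 4538/3 ≈ 1512.7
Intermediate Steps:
O(T) = -8/3 + T/3 (O(T) = -8/3 + (0*(-1) + T)/3 = -8/3 + (0 + T)/3 = -8/3 + T/3)
r(C) = -40 (r(C) = 4*(-10) = -40)
q = -3124 (q = 110 - 3234 = -3124)
g(k) = -37 + k/3 (g(k) = (k - 111)/3 = (-111 + k)/3 = -37 + k/3)
K = 1563 (K = 1 + (-1*(-3124))/2 = 1 + (1/2)*3124 = 1 + 1562 = 1563)
K + g(r(O(2))) = 1563 + (-37 + (1/3)*(-40)) = 1563 + (-37 - 40/3) = 1563 - 151/3 = 4538/3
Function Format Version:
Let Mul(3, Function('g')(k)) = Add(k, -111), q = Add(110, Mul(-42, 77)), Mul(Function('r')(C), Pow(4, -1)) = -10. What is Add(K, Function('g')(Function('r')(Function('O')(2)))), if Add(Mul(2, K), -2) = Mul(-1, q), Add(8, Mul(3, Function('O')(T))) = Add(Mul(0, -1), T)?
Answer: Rational(4538, 3) ≈ 1512.7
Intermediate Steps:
Function('O')(T) = Add(Rational(-8, 3), Mul(Rational(1, 3), T)) (Function('O')(T) = Add(Rational(-8, 3), Mul(Rational(1, 3), Add(Mul(0, -1), T))) = Add(Rational(-8, 3), Mul(Rational(1, 3), Add(0, T))) = Add(Rational(-8, 3), Mul(Rational(1, 3), T)))
Function('r')(C) = -40 (Function('r')(C) = Mul(4, -10) = -40)
q = -3124 (q = Add(110, -3234) = -3124)
Function('g')(k) = Add(-37, Mul(Rational(1, 3), k)) (Function('g')(k) = Mul(Rational(1, 3), Add(k, -111)) = Mul(Rational(1, 3), Add(-111, k)) = Add(-37, Mul(Rational(1, 3), k)))
K = 1563 (K = Add(1, Mul(Rational(1, 2), Mul(-1, -3124))) = Add(1, Mul(Rational(1, 2), 3124)) = Add(1, 1562) = 1563)
Add(K, Function('g')(Function('r')(Function('O')(2)))) = Add(1563, Add(-37, Mul(Rational(1, 3), -40))) = Add(1563, Add(-37, Rational(-40, 3))) = Add(1563, Rational(-151, 3)) = Rational(4538, 3)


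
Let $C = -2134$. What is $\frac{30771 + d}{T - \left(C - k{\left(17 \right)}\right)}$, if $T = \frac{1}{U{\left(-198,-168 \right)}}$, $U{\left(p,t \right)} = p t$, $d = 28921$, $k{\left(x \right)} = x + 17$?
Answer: $\frac{1985594688}{72116353} \approx 27.533$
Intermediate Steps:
$k{\left(x \right)} = 17 + x$
$T = \frac{1}{33264}$ ($T = \frac{1}{\left(-198\right) \left(-168\right)} = \frac{1}{33264} \approx 3.0063 \cdot 10^{-5}$)
$\frac{30771 + d}{T - \left(C - k{\left(17 \right)}\right)} = \frac{30771 + 28921}{\frac{1}{33264} + \left(\left(17 + 17\right) - -2134\right)} = \frac{59692}{\frac{1}{33264} + \left(34 + 2134\right)} = \frac{59692}{\frac{1}{33264} + 2168} = \frac{59692}{\frac{72116353}{33264}} = 59692 \cdot \frac{33264}{72116353} = \frac{1985594688}{72116353}$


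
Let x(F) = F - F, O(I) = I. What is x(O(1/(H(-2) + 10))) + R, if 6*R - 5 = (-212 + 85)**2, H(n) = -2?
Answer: 2689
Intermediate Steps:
x(F) = 0
R = 2689 (R = 5/6 + (-212 + 85)**2/6 = 5/6 + (1/6)*(-127)**2 = 5/6 + (1/6)*16129 = 5/6 + 16129/6 = 2689)
x(O(1/(H(-2) + 10))) + R = 0 + 2689 = 2689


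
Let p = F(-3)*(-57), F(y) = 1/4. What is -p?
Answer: 57/4 ≈ 14.250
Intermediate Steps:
F(y) = 1/4
p = -57/4 (p = (1/4)*(-57) = -57/4 ≈ -14.250)
-p = -1*(-57/4) = 57/4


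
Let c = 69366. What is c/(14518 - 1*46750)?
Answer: -11561/5372 ≈ -2.1521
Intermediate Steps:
c/(14518 - 1*46750) = 69366/(14518 - 1*46750) = 69366/(14518 - 46750) = 69366/(-32232) = 69366*(-1/32232) = -11561/5372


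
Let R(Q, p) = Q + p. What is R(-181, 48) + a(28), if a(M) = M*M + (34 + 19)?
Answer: 704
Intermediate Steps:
a(M) = 53 + M² (a(M) = M² + 53 = 53 + M²)
R(-181, 48) + a(28) = (-181 + 48) + (53 + 28²) = -133 + (53 + 784) = -133 + 837 = 704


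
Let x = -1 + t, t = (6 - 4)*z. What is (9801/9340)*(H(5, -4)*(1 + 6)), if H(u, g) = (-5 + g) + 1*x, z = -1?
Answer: -205821/2335 ≈ -88.146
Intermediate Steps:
t = -2 (t = (6 - 4)*(-1) = 2*(-1) = -2)
x = -3 (x = -1 - 2 = -3)
H(u, g) = -8 + g (H(u, g) = (-5 + g) + 1*(-3) = (-5 + g) - 3 = -8 + g)
(9801/9340)*(H(5, -4)*(1 + 6)) = (9801/9340)*((-8 - 4)*(1 + 6)) = (9801*(1/9340))*(-12*7) = (9801/9340)*(-84) = -205821/2335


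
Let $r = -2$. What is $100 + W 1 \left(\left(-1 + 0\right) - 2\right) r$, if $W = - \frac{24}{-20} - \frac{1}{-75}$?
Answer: $\frac{2682}{25} \approx 107.28$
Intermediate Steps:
$W = \frac{91}{75}$ ($W = \left(-24\right) \left(- \frac{1}{20}\right) - - \frac{1}{75} = \frac{6}{5} + \frac{1}{75} = \frac{91}{75} \approx 1.2133$)
$100 + W 1 \left(\left(-1 + 0\right) - 2\right) r = 100 + \frac{91 \cdot 1 \left(\left(-1 + 0\right) - 2\right) \left(-2\right)}{75} = 100 + \frac{91 \cdot 1 \left(-1 - 2\right) \left(-2\right)}{75} = 100 + \frac{91 \cdot 1 \left(-3\right) \left(-2\right)}{75} = 100 + \frac{91 \left(\left(-3\right) \left(-2\right)\right)}{75} = 100 + \frac{91}{75} \cdot 6 = 100 + \frac{182}{25} = \frac{2682}{25}$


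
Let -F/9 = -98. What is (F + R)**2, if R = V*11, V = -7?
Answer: 648025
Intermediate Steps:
F = 882 (F = -9*(-98) = 882)
R = -77 (R = -7*11 = -77)
(F + R)**2 = (882 - 77)**2 = 805**2 = 648025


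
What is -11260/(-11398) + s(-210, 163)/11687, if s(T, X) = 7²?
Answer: 66077061/66604213 ≈ 0.99209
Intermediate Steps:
s(T, X) = 49
-11260/(-11398) + s(-210, 163)/11687 = -11260/(-11398) + 49/11687 = -11260*(-1/11398) + 49*(1/11687) = 5630/5699 + 49/11687 = 66077061/66604213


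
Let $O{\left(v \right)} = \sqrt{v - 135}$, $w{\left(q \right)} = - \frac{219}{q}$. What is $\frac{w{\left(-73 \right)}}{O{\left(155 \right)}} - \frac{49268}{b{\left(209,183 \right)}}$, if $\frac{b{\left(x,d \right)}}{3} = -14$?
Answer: $\frac{24634}{21} + \frac{3 \sqrt{5}}{10} \approx 1173.7$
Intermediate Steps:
$b{\left(x,d \right)} = -42$ ($b{\left(x,d \right)} = 3 \left(-14\right) = -42$)
$O{\left(v \right)} = \sqrt{-135 + v}$
$\frac{w{\left(-73 \right)}}{O{\left(155 \right)}} - \frac{49268}{b{\left(209,183 \right)}} = \frac{\left(-219\right) \frac{1}{-73}}{\sqrt{-135 + 155}} - \frac{49268}{-42} = \frac{\left(-219\right) \left(- \frac{1}{73}\right)}{\sqrt{20}} - - \frac{24634}{21} = \frac{3}{2 \sqrt{5}} + \frac{24634}{21} = 3 \frac{\sqrt{5}}{10} + \frac{24634}{21} = \frac{3 \sqrt{5}}{10} + \frac{24634}{21} = \frac{24634}{21} + \frac{3 \sqrt{5}}{10}$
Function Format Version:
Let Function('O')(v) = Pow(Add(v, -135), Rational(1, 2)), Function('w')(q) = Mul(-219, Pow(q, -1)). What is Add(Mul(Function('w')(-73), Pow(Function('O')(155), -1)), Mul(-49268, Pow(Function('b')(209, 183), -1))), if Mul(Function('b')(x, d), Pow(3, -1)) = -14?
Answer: Add(Rational(24634, 21), Mul(Rational(3, 10), Pow(5, Rational(1, 2)))) ≈ 1173.7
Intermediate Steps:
Function('b')(x, d) = -42 (Function('b')(x, d) = Mul(3, -14) = -42)
Function('O')(v) = Pow(Add(-135, v), Rational(1, 2))
Add(Mul(Function('w')(-73), Pow(Function('O')(155), -1)), Mul(-49268, Pow(Function('b')(209, 183), -1))) = Add(Mul(Mul(-219, Pow(-73, -1)), Pow(Pow(Add(-135, 155), Rational(1, 2)), -1)), Mul(-49268, Pow(-42, -1))) = Add(Mul(Mul(-219, Rational(-1, 73)), Pow(Pow(20, Rational(1, 2)), -1)), Mul(-49268, Rational(-1, 42))) = Add(Mul(3, Pow(Mul(2, Pow(5, Rational(1, 2))), -1)), Rational(24634, 21)) = Add(Mul(3, Mul(Rational(1, 10), Pow(5, Rational(1, 2)))), Rational(24634, 21)) = Add(Mul(Rational(3, 10), Pow(5, Rational(1, 2))), Rational(24634, 21)) = Add(Rational(24634, 21), Mul(Rational(3, 10), Pow(5, Rational(1, 2))))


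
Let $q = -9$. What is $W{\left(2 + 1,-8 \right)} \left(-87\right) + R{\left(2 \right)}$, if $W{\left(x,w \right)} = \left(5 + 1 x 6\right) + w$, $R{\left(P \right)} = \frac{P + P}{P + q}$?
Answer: $- \frac{9139}{7} \approx -1305.6$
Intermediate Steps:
$R{\left(P \right)} = \frac{2 P}{-9 + P}$ ($R{\left(P \right)} = \frac{P + P}{P - 9} = \frac{2 P}{-9 + P}$)
$W{\left(x,w \right)} = 5 + w + 6 x$ ($W{\left(x,w \right)} = \left(5 + x 6\right) + w = \left(5 + 6 x\right) + w = 5 + w + 6 x$)
$W{\left(2 + 1,-8 \right)} \left(-87\right) + R{\left(2 \right)} = \left(5 - 8 + 6 \left(2 + 1\right)\right) \left(-87\right) + 2 \cdot 2 \frac{1}{-9 + 2} = \left(5 - 8 + 6 \cdot 3\right) \left(-87\right) + 2 \cdot 2 \frac{1}{-7} = \left(5 - 8 + 18\right) \left(-87\right) + 2 \cdot 2 \left(- \frac{1}{7}\right) = 15 \left(-87\right) - \frac{4}{7} = -1305 - \frac{4}{7} = - \frac{9139}{7}$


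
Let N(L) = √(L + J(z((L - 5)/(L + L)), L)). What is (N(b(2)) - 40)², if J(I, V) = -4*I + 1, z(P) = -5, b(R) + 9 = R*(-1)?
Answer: (40 - √10)² ≈ 1357.0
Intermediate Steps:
b(R) = -9 - R (b(R) = -9 + R*(-1) = -9 - R)
J(I, V) = 1 - 4*I
N(L) = √(21 + L) (N(L) = √(L + (1 - 4*(-5))) = √(L + (1 + 20)) = √(L + 21) = √(21 + L))
(N(b(2)) - 40)² = (√(21 + (-9 - 1*2)) - 40)² = (√(21 + (-9 - 2)) - 40)² = (√(21 - 11) - 40)² = (√10 - 40)² = (-40 + √10)²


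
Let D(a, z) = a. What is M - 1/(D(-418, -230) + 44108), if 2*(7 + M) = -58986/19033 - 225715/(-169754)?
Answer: -1113007427001347/141159239164580 ≈ -7.8848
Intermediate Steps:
M = -50950066197/6461855764 (M = -7 + (-58986/19033 - 225715/(-169754))/2 = -7 + (-58986*1/19033 - 225715*(-1/169754))/2 = -7 + (-58986/19033 + 225715/169754)/2 = -7 + (½)*(-5717075849/3230927882) = -7 - 5717075849/6461855764 = -50950066197/6461855764 ≈ -7.8847)
M - 1/(D(-418, -230) + 44108) = -50950066197/6461855764 - 1/(-418 + 44108) = -50950066197/6461855764 - 1/43690 = -1113007427001347/141159239164580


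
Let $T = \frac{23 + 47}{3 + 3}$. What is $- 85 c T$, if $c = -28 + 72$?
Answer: $- \frac{130900}{3} \approx -43633.0$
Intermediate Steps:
$c = 44$
$T = \frac{35}{3}$ ($T = \frac{70}{6} = 70 \cdot \frac{1}{6} = \frac{35}{3} \approx 11.667$)
$- 85 c T = \left(-85\right) 44 \cdot \frac{35}{3} = \left(-3740\right) \frac{35}{3} = - \frac{130900}{3}$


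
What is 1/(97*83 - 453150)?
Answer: -1/445099 ≈ -2.2467e-6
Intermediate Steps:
1/(97*83 - 453150) = 1/(8051 - 453150) = 1/(-445099) = -1/445099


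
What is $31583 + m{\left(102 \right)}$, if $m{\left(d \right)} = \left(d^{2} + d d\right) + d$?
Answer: $52493$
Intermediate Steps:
$m{\left(d \right)} = d + 2 d^{2}$ ($m{\left(d \right)} = \left(d^{2} + d^{2}\right) + d = 2 d^{2} + d = d + 2 d^{2}$)
$31583 + m{\left(102 \right)} = 31583 + 102 \left(1 + 2 \cdot 102\right) = 31583 + 102 \left(1 + 204\right) = 31583 + 102 \cdot 205 = 31583 + 20910 = 52493$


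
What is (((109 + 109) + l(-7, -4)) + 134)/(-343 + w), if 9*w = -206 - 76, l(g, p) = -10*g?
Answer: -1266/1123 ≈ -1.1273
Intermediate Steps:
w = -94/3 (w = (-206 - 76)/9 = (⅑)*(-282) = -94/3 ≈ -31.333)
(((109 + 109) + l(-7, -4)) + 134)/(-343 + w) = (((109 + 109) - 10*(-7)) + 134)/(-343 - 94/3) = ((218 + 70) + 134)/(-1123/3) = (288 + 134)*(-3/1123) = 422*(-3/1123) = -1266/1123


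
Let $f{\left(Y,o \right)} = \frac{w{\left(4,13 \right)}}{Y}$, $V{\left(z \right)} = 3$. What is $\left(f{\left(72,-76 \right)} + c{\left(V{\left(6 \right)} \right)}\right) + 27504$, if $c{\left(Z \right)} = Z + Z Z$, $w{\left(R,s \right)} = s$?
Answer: $\frac{1981165}{72} \approx 27516.0$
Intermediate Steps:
$c{\left(Z \right)} = Z + Z^{2}$
$f{\left(Y,o \right)} = \frac{13}{Y}$
$\left(f{\left(72,-76 \right)} + c{\left(V{\left(6 \right)} \right)}\right) + 27504 = \left(\frac{13}{72} + 3 \left(1 + 3\right)\right) + 27504 = \left(13 \cdot \frac{1}{72} + 3 \cdot 4\right) + 27504 = \left(\frac{13}{72} + 12\right) + 27504 = \frac{877}{72} + 27504 = \frac{1981165}{72}$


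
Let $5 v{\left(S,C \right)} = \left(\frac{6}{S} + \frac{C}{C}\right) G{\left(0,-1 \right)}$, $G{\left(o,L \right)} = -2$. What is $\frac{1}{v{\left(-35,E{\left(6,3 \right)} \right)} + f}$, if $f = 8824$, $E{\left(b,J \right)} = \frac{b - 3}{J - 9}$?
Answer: $\frac{175}{1544142} \approx 0.00011333$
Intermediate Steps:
$E{\left(b,J \right)} = \frac{-3 + b}{-9 + J}$
$v{\left(S,C \right)} = - \frac{2}{5} - \frac{12}{5 S}$ ($v{\left(S,C \right)} = \frac{\left(\frac{6}{S} + \frac{C}{C}\right) \left(-2\right)}{5} = \frac{\left(\frac{6}{S} + 1\right) \left(-2\right)}{5} = \frac{\left(1 + \frac{6}{S}\right) \left(-2\right)}{5} = \frac{-2 - \frac{12}{S}}{5} = - \frac{2}{5} - \frac{12}{5 S}$)
$\frac{1}{v{\left(-35,E{\left(6,3 \right)} \right)} + f} = \frac{1}{\frac{2 \left(-6 - -35\right)}{5 \left(-35\right)} + 8824} = \frac{1}{\frac{2}{5} \left(- \frac{1}{35}\right) \left(-6 + 35\right) + 8824} = \frac{1}{\frac{2}{5} \left(- \frac{1}{35}\right) 29 + 8824} = \frac{1}{- \frac{58}{175} + 8824} = \frac{1}{\frac{1544142}{175}} = \frac{175}{1544142}$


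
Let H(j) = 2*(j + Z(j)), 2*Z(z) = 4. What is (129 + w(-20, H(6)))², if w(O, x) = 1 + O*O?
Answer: 280900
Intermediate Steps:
Z(z) = 2 (Z(z) = (½)*4 = 2)
H(j) = 4 + 2*j (H(j) = 2*(j + 2) = 2*(2 + j) = 4 + 2*j)
w(O, x) = 1 + O²
(129 + w(-20, H(6)))² = (129 + (1 + (-20)²))² = (129 + (1 + 400))² = (129 + 401)² = 530² = 280900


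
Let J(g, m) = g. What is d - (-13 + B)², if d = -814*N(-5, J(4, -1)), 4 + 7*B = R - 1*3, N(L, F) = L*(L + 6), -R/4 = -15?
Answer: 197986/49 ≈ 4040.5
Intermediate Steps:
R = 60 (R = -4*(-15) = 60)
N(L, F) = L*(6 + L)
B = 53/7 (B = -4/7 + (60 - 1*3)/7 = -4/7 + (60 - 3)/7 = -4/7 + (⅐)*57 = -4/7 + 57/7 = 53/7 ≈ 7.5714)
d = 4070 (d = -(-4070)*(6 - 5) = -(-4070) = -814*(-5) = 4070)
d - (-13 + B)² = 4070 - (-13 + 53/7)² = 4070 - (-38/7)² = 4070 - 1*1444/49 = 4070 - 1444/49 = 197986/49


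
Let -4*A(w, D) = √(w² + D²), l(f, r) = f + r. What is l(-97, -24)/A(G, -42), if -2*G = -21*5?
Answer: 968*√41/861 ≈ 7.1989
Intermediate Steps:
G = 105/2 (G = -(-21)*5/2 = -½*(-105) = 105/2 ≈ 52.500)
A(w, D) = -√(D² + w²)/4 (A(w, D) = -√(w² + D²)/4 = -√(D² + w²)/4)
l(-97, -24)/A(G, -42) = (-97 - 24)/((-√((-42)² + (105/2)²)/4)) = -121*(-4/√(1764 + 11025/4)) = -121*(-8*√41/861) = -(-968)*√41/861 = 968*√41/861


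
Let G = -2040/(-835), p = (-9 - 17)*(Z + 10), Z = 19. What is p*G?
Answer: -307632/167 ≈ -1842.1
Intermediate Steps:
p = -754 (p = (-9 - 17)*(19 + 10) = -26*29 = -754)
G = 408/167 (G = -2040*(-1/835) = 408/167 ≈ 2.4431)
p*G = -754*408/167 = -307632/167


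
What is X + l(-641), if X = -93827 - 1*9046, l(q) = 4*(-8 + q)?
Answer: -105469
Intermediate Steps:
l(q) = -32 + 4*q
X = -102873 (X = -93827 - 9046 = -102873)
X + l(-641) = -102873 + (-32 + 4*(-641)) = -102873 + (-32 - 2564) = -102873 - 2596 = -105469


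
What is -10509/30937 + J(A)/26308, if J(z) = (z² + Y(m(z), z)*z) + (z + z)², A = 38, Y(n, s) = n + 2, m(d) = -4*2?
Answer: -15039817/203472649 ≈ -0.073916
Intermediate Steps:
m(d) = -8
Y(n, s) = 2 + n
J(z) = -6*z + 5*z² (J(z) = (z² + (2 - 8)*z) + (z + z)² = (z² - 6*z) + (2*z)² = (z² - 6*z) + 4*z² = -6*z + 5*z²)
-10509/30937 + J(A)/26308 = -10509/30937 + (38*(-6 + 5*38))/26308 = -10509*1/30937 + (38*(-6 + 190))*(1/26308) = -10509/30937 + (38*184)*(1/26308) = -10509/30937 + 6992*(1/26308) = -10509/30937 + 1748/6577 = -15039817/203472649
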